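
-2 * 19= -38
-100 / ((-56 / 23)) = 575 / 14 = 41.07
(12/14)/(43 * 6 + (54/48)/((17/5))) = 272/81977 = 0.00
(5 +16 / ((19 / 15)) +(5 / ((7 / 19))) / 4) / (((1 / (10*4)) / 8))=894800 / 133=6727.82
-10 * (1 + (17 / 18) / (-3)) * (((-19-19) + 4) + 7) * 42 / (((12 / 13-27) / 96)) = -3232320 / 113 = -28604.60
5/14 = 0.36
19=19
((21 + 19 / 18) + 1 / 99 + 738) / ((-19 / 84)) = -2106902 / 627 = -3360.29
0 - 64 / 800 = -2 / 25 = -0.08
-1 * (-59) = 59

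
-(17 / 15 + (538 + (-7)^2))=-8822 / 15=-588.13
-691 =-691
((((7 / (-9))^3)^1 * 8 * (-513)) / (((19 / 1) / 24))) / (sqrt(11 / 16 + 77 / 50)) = 439040 * sqrt(11) / 891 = 1634.27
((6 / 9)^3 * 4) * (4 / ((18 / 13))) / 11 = 832 / 2673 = 0.31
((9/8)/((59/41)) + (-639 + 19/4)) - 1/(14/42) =-300413/472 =-636.47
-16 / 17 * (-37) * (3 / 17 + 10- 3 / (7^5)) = 1721275520 / 4857223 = 354.37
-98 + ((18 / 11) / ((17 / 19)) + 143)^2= 20877.40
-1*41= -41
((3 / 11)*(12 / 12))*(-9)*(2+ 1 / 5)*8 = -216 / 5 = -43.20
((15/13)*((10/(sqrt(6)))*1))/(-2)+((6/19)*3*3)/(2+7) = 6/19 - 25*sqrt(6)/26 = -2.04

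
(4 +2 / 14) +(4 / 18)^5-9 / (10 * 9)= 16713107 / 4133430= 4.04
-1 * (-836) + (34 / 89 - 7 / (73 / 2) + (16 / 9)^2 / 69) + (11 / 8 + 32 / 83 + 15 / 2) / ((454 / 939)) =9363426423912707 / 10946389783248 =855.39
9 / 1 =9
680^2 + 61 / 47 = 21732861 / 47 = 462401.30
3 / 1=3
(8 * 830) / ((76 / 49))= 81340 / 19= 4281.05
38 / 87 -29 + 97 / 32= -71081 / 2784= -25.53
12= 12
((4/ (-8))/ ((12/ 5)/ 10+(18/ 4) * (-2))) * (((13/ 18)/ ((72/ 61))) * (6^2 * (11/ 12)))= 218075/ 189216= 1.15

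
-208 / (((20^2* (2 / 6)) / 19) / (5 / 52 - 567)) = 1680303 / 100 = 16803.03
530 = 530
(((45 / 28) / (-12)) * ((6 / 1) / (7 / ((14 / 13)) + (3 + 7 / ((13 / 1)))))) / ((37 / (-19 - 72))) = 845 / 4292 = 0.20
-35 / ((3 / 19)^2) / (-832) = 12635 / 7488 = 1.69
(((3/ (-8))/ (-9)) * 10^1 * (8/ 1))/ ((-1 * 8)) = -5/ 12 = -0.42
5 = 5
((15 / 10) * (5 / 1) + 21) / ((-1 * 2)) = -57 / 4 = -14.25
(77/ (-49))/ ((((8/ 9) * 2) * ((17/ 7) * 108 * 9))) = -11/ 29376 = -0.00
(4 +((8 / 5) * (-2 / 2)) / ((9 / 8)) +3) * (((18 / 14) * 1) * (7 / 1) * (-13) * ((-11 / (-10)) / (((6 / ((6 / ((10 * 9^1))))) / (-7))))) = 251251 / 4500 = 55.83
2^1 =2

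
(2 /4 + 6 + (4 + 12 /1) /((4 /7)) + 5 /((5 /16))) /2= 101 /4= 25.25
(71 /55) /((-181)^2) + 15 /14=27028819 /25225970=1.07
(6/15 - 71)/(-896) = 353/4480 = 0.08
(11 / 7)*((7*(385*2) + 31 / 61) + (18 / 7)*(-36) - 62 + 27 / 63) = 24595208 / 2989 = 8228.57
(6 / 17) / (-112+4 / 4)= -2 / 629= -0.00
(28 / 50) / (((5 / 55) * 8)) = 77 / 100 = 0.77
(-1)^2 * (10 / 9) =1.11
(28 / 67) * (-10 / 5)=-56 / 67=-0.84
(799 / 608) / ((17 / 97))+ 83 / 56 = 38221 / 4256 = 8.98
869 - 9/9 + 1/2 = 1737/2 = 868.50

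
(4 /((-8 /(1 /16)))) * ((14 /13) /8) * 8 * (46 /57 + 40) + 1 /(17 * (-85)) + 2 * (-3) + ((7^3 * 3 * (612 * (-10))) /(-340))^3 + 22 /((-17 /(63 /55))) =54430168862411998871 /8565960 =6354240372639.14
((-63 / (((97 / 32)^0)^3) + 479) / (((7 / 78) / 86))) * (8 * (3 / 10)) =33486336 / 35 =956752.46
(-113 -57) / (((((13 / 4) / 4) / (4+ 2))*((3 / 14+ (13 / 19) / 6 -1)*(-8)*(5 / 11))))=-447678 / 871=-513.98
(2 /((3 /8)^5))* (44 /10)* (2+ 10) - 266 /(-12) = 11552291 /810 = 14262.09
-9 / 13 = -0.69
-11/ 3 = -3.67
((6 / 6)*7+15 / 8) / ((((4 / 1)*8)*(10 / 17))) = 1207 / 2560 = 0.47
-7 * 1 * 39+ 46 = -227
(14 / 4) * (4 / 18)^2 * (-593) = -8302 / 81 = -102.49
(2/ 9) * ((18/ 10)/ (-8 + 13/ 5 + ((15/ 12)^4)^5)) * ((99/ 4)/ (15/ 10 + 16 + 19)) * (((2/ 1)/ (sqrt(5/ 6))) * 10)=39582418599936 * sqrt(30)/ 2967452284589239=0.07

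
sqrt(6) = 2.45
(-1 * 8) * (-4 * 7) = 224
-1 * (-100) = 100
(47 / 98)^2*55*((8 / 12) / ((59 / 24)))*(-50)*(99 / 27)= -628.95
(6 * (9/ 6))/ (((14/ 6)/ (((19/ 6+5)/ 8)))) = 63/ 16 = 3.94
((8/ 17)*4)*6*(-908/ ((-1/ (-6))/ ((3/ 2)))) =-1569024/ 17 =-92295.53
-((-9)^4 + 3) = -6564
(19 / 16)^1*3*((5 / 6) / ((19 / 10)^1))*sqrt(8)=25*sqrt(2) / 8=4.42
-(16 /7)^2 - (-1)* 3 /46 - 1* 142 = -331697 /2254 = -147.16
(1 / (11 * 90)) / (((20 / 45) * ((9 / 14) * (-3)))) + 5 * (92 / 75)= 7285 / 1188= 6.13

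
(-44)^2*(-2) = -3872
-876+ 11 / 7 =-6121 / 7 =-874.43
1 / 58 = 0.02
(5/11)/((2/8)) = 20/11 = 1.82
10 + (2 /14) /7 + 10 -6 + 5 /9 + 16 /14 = 6932 /441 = 15.72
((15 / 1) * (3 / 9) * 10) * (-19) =-950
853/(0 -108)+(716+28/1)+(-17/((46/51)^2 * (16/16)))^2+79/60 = 709681777999/604456560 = 1174.08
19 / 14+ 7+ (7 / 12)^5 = 14674321 / 1741824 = 8.42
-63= -63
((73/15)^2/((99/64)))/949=4672/289575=0.02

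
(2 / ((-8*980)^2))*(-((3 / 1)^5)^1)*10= -243 / 3073280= -0.00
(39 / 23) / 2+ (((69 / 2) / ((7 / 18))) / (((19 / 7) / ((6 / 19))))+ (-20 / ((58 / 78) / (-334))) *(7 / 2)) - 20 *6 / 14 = 106000537425 / 3371018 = 31444.67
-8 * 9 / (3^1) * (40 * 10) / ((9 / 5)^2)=-80000 / 27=-2962.96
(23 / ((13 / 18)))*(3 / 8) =621 / 52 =11.94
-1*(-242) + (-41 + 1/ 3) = 604/ 3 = 201.33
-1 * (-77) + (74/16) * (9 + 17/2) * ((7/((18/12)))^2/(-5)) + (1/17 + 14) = -160019/612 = -261.47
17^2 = 289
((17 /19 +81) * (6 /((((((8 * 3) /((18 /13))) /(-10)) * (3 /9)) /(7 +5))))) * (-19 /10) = 252072 /13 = 19390.15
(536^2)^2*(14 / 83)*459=530395560124416 / 83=6390307953306.22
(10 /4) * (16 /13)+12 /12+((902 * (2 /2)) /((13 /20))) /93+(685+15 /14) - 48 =11121563 /16926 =657.07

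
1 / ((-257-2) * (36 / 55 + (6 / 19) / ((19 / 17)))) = -19855 / 4818954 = -0.00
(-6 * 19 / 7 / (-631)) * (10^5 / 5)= 2280000 / 4417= 516.19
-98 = -98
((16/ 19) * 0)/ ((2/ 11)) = 0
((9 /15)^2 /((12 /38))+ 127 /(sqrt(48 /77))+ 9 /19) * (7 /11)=10731 /10450+ 889 * sqrt(231) /132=103.39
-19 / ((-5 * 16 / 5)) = 19 / 16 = 1.19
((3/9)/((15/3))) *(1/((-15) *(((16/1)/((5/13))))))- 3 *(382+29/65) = -10739089/9360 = -1147.34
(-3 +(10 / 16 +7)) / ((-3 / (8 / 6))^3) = -296 / 729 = -0.41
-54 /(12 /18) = -81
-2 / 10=-1 / 5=-0.20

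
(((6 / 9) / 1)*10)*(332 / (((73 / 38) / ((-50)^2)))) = 630800000 / 219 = 2880365.30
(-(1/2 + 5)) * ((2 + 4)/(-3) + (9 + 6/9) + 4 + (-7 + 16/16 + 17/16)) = -3553/96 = -37.01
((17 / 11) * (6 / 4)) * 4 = 102 / 11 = 9.27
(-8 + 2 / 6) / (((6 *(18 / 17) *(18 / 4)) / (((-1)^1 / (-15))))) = -391 / 21870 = -0.02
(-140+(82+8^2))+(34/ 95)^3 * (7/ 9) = 46573378/ 7716375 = 6.04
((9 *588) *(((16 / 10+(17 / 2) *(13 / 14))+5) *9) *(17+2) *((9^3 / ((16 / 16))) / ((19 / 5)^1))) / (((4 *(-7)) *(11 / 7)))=-2516018841 / 44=-57182246.39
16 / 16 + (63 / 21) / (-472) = 469 / 472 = 0.99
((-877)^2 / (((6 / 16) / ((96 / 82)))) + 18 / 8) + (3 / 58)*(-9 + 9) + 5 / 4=196897311 / 82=2401186.72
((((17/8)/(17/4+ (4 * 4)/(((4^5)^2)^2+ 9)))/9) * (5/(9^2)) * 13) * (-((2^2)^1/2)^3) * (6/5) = -1943936557923880/4542082534395387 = -0.43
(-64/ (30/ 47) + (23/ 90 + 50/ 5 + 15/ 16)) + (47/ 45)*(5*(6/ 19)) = -87.42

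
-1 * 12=-12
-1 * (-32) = 32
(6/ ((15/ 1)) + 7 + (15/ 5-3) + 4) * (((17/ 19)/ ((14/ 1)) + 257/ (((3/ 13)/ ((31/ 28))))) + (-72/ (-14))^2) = 2814229/ 196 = 14358.31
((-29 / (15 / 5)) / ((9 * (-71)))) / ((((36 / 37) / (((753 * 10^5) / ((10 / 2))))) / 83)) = 111769045000 / 5751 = 19434714.83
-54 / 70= -27 / 35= -0.77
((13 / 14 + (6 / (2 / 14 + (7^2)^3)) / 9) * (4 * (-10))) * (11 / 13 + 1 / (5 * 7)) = -6391563988 / 196724073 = -32.49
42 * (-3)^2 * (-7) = -2646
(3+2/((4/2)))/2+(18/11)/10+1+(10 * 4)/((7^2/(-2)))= 4126/2695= 1.53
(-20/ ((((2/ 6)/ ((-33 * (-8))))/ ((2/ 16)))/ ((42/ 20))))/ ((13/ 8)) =-33264/ 13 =-2558.77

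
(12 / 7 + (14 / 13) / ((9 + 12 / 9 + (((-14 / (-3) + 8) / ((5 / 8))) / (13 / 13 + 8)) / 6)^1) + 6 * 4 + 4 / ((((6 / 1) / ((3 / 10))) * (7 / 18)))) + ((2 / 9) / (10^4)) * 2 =26.33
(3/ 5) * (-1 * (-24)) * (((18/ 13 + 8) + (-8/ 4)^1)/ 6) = 1152/ 65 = 17.72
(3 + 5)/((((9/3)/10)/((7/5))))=112/3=37.33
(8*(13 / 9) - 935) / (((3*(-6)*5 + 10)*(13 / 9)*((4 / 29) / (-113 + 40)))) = -17594387 / 4160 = -4229.42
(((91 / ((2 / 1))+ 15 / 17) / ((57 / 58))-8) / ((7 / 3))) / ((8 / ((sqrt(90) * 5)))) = 29985 * sqrt(10) / 952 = 99.60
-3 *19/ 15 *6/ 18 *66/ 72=-209/ 180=-1.16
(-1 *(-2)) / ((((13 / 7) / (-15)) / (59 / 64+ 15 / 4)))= -2415 / 32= -75.47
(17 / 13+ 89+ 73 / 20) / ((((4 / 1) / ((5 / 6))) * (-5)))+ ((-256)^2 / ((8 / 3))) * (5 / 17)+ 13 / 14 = 7225.25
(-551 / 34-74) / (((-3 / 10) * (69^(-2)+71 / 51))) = 24336645 / 112694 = 215.95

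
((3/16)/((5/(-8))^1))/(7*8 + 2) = -3/580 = -0.01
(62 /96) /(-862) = -31 /41376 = -0.00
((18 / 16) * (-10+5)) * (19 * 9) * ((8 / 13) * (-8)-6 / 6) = 592515 / 104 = 5697.26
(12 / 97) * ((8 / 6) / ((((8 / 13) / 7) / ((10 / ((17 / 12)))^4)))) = 37739520000 / 8101537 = 4658.32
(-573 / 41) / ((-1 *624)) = 191 / 8528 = 0.02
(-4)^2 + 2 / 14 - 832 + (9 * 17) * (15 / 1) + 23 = 10515 / 7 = 1502.14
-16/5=-3.20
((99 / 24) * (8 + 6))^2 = 53361 / 16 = 3335.06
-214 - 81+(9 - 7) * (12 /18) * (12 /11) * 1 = -3229 /11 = -293.55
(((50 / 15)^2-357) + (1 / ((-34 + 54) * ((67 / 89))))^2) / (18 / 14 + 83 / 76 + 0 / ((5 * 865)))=-32322651781 / 222205500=-145.46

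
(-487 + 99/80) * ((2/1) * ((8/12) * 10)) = -38861/6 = -6476.83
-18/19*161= -2898/19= -152.53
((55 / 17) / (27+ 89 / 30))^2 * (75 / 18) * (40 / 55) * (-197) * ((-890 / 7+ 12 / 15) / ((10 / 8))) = 1149896880000 / 1634990623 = 703.30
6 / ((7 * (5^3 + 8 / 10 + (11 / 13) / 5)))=195 / 28658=0.01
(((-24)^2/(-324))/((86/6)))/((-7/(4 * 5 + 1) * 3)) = 16/129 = 0.12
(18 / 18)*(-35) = -35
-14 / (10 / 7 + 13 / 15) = -1470 / 241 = -6.10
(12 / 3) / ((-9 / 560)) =-2240 / 9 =-248.89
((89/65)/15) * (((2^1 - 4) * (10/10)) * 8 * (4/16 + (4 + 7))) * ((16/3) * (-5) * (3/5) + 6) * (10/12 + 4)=10324/13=794.15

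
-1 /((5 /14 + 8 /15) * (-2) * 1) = 105 /187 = 0.56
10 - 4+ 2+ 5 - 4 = 9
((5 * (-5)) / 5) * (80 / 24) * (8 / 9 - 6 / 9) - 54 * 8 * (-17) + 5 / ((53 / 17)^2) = 556749107 / 75843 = 7340.81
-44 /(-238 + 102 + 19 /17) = 748 /2293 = 0.33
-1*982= -982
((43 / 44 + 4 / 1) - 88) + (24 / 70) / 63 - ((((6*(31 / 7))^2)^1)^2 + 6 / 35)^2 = -248496074451.75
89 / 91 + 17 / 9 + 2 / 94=111175 / 38493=2.89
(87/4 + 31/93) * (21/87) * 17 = 31535/348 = 90.62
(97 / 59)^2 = 9409 / 3481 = 2.70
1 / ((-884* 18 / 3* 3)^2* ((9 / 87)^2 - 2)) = -841 / 423589787712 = -0.00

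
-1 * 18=-18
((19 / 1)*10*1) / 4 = 95 / 2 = 47.50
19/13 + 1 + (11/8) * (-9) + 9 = -95/104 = -0.91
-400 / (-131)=400 / 131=3.05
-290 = -290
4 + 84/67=352/67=5.25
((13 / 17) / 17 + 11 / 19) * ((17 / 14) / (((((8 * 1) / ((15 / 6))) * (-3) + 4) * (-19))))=8565 / 1202852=0.01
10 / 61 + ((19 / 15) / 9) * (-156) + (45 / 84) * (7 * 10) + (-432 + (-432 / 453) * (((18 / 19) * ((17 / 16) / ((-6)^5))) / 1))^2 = 1079561056383189457 / 5784201457920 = 186639.60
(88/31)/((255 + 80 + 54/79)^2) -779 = -16982961461581/21800978191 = -779.00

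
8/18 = 4/9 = 0.44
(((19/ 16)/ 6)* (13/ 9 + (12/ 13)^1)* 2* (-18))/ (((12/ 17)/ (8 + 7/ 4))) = -89471/ 384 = -233.00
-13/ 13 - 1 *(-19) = 18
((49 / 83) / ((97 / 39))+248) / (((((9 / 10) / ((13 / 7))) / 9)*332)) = 129906335 / 9355262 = 13.89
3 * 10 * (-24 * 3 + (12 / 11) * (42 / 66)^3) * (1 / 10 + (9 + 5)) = -444165228 / 14641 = -30337.08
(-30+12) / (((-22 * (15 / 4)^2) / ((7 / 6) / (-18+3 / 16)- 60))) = -821696 / 235125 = -3.49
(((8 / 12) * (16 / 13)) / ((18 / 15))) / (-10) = -8 / 117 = -0.07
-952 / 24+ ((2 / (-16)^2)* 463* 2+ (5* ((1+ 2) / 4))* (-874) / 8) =-84887 / 192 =-442.12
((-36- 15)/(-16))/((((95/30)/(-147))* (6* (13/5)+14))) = -112455/22496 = -5.00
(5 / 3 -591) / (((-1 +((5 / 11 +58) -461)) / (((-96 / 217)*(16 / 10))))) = -4978688 / 4816315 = -1.03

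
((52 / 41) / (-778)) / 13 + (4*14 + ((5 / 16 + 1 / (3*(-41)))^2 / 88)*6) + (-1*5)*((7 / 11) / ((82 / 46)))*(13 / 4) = 50.21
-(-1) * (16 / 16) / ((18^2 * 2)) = 1 / 648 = 0.00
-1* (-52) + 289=341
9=9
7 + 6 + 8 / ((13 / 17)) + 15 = 38.46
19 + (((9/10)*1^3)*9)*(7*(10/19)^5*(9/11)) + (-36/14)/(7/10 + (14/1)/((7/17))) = 1376068088419/66158889181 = 20.80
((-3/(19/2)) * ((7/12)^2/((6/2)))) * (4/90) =-0.00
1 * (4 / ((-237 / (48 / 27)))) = -64 / 2133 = -0.03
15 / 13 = 1.15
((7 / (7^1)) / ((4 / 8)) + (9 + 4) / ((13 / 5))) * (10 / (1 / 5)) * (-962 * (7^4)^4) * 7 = -78326694059492596900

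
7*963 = 6741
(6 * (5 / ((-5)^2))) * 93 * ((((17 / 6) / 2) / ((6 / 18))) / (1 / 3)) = 14229 / 10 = 1422.90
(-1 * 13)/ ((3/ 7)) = -91/ 3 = -30.33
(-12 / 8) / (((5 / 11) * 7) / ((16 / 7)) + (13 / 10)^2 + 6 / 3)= -6600 / 22361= -0.30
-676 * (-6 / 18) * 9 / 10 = 1014 / 5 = 202.80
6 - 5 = 1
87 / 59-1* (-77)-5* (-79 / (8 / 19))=479835 / 472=1016.60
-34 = -34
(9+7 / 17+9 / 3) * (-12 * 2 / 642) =-844 / 1819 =-0.46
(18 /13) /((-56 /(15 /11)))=-135 /4004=-0.03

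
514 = 514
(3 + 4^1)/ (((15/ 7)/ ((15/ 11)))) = 49/ 11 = 4.45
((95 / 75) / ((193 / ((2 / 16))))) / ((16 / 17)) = 323 / 370560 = 0.00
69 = 69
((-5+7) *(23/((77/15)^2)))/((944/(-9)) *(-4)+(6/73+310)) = 0.00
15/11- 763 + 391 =-4077/11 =-370.64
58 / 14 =29 / 7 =4.14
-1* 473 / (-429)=43 / 39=1.10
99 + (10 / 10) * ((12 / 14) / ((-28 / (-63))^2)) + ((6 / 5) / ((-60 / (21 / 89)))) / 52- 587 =-195858443 / 404950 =-483.66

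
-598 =-598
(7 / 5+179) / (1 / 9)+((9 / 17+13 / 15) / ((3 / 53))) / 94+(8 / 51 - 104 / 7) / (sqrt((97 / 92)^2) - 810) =30417154744372 / 18731152755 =1623.88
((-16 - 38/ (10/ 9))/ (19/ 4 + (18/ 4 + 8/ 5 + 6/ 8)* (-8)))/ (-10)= -502/ 5005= -0.10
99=99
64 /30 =32 /15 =2.13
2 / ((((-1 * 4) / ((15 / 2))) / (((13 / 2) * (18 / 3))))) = -585 / 4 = -146.25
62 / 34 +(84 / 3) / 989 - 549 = -9199202 / 16813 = -547.15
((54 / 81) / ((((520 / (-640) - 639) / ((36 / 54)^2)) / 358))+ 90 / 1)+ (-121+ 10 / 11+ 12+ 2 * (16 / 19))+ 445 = 24749139608 / 57767391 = 428.43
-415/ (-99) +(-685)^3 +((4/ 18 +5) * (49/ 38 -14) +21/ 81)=-3627536943647/ 11286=-321419186.93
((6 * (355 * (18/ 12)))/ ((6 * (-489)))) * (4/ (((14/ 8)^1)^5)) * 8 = -5816320/ 2739541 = -2.12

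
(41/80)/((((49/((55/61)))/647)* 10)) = 291797/478240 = 0.61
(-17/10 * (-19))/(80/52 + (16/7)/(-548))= 4026841/191280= 21.05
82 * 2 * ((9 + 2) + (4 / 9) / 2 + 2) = 19516 / 9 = 2168.44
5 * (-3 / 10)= -3 / 2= -1.50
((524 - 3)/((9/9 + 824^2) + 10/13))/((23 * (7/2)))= 13546/1421100471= 0.00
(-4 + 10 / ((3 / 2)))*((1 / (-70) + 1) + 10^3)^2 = 9819329522 / 3675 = 2671926.40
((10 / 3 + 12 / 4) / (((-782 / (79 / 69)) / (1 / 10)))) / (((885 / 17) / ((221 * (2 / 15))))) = -331721 / 632022750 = -0.00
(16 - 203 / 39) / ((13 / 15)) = 2105 / 169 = 12.46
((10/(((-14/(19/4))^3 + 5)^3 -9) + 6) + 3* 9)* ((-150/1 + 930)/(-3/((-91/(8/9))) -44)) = -275734060287648125345/471042663850511954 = -585.37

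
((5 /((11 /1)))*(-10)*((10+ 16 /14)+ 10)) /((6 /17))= -62900 /231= -272.29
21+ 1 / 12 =253 / 12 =21.08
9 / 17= 0.53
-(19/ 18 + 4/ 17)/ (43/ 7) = -2765/ 13158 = -0.21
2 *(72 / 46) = 72 / 23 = 3.13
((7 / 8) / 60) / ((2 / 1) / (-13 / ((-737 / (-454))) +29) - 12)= -0.00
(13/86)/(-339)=-13/29154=-0.00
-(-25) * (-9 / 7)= -225 / 7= -32.14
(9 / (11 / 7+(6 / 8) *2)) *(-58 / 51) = -3.33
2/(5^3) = 2/125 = 0.02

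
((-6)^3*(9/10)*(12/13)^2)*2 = -279936/845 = -331.29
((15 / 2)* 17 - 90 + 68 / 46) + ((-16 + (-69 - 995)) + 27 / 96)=-765985 / 736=-1040.74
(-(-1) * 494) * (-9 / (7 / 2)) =-8892 / 7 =-1270.29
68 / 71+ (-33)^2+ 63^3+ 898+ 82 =17900304 / 71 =252116.96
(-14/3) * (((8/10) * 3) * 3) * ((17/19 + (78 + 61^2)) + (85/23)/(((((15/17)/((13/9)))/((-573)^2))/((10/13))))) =-112456588832/2185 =-51467546.38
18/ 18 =1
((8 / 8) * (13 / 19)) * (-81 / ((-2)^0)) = -1053 / 19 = -55.42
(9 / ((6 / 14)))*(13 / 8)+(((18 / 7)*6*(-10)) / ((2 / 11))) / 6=-6009 / 56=-107.30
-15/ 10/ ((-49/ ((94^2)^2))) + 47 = 117114647/ 49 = 2390094.84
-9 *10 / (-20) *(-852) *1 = -3834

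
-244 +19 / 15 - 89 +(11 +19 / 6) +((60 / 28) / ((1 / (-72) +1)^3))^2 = -312.57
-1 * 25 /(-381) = 25 /381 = 0.07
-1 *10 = -10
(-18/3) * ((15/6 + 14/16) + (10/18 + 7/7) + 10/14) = -2845/84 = -33.87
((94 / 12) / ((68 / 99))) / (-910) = -1551 / 123760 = -0.01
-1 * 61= -61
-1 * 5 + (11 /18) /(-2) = -191 /36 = -5.31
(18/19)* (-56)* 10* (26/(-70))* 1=3744/19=197.05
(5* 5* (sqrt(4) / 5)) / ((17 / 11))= 110 / 17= 6.47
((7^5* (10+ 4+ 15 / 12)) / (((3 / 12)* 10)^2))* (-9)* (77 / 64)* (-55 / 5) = 7815305421 / 1600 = 4884565.89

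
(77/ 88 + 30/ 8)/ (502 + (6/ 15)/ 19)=3515/ 381536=0.01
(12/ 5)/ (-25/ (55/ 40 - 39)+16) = 301/ 2090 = 0.14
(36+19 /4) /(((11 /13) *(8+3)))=2119 /484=4.38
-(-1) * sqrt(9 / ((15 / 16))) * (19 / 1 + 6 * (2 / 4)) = 88 * sqrt(15) / 5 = 68.16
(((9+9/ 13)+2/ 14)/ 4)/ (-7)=-895/ 2548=-0.35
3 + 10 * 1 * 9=93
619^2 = 383161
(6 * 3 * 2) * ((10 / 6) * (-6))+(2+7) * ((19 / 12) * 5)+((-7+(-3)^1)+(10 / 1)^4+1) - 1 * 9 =38773 / 4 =9693.25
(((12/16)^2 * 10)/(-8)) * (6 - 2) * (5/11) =-1.28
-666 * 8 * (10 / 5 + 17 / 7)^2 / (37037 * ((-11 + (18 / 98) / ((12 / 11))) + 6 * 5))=-553536 / 3760757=-0.15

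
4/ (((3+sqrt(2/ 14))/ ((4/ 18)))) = 28/ 93 - 4 *sqrt(7)/ 279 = 0.26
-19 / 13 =-1.46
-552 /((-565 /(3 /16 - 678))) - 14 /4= -75226 /113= -665.72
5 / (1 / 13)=65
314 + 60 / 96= 2517 / 8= 314.62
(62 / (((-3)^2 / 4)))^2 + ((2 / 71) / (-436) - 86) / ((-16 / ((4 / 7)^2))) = 46753806517 / 61432182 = 761.06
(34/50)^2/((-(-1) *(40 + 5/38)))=10982/953125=0.01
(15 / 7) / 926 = 15 / 6482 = 0.00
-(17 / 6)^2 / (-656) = 289 / 23616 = 0.01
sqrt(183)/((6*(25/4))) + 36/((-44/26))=-234/11 + 2*sqrt(183)/75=-20.91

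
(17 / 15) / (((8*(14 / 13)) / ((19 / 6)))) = 0.42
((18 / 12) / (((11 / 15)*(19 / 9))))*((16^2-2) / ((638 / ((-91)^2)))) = 425933235 / 133342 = 3194.29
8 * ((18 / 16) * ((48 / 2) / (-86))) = -108 / 43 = -2.51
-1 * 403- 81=-484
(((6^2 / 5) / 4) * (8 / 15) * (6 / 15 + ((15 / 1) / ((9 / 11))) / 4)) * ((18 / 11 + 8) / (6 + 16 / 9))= 285246 / 48125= 5.93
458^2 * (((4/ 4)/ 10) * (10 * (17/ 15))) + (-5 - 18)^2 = 3573923/ 15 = 238261.53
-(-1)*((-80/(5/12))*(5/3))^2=102400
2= 2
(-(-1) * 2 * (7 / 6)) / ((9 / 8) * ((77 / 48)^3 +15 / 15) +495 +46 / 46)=229376 / 49325909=0.00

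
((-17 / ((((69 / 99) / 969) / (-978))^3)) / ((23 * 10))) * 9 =2339866880676451267423524 / 1399205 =1672283104103009399.93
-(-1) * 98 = 98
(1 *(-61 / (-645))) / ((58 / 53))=3233 / 37410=0.09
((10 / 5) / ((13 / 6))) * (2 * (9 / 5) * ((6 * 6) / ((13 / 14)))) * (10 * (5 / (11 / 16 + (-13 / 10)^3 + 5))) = 725760000 / 393263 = 1845.48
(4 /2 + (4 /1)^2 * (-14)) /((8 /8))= -222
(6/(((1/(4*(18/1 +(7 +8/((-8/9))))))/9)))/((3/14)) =16128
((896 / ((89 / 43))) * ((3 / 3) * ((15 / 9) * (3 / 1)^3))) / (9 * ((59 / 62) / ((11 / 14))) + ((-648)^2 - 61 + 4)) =24633840 / 530927809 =0.05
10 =10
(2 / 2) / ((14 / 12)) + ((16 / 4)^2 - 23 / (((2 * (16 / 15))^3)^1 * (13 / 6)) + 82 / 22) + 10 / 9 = 3040952345 / 147603456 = 20.60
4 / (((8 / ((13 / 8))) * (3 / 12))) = 3.25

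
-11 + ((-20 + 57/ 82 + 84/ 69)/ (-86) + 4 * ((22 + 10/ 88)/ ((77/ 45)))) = 802780777/ 19625716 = 40.90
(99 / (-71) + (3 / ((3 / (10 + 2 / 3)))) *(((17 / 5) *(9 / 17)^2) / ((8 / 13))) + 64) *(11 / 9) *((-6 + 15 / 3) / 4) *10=-5252599 / 21726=-241.77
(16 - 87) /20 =-3.55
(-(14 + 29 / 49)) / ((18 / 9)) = -715 / 98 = -7.30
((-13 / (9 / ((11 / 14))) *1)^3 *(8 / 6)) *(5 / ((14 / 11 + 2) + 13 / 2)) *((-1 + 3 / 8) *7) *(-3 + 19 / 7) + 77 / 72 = -45694231 / 258048504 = -0.18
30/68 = 15/34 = 0.44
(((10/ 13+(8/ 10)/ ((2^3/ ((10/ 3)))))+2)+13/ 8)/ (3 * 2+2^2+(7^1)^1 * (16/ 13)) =1475/ 5808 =0.25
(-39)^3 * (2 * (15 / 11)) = -1779570 / 11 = -161779.09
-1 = -1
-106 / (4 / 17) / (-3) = 901 / 6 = 150.17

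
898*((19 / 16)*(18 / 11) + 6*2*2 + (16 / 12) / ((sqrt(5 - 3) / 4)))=26683.55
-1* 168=-168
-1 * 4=-4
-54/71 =-0.76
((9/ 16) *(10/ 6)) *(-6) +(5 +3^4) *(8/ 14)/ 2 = 1061/ 56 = 18.95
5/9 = 0.56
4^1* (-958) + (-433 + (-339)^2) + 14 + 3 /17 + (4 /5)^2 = 47035097 /425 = 110670.82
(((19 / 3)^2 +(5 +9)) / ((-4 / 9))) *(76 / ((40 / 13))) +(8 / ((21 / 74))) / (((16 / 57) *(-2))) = -856083 / 280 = -3057.44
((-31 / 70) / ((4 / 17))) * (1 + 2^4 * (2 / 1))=-62.11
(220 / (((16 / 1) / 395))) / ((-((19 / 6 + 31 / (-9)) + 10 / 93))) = 1212255 / 38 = 31901.45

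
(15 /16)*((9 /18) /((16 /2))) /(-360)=-1 /6144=-0.00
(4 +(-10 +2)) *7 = -28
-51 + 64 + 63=76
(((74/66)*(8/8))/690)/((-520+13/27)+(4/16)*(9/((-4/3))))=-888/284828665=-0.00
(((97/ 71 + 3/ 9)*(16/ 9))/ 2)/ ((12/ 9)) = 724/ 639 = 1.13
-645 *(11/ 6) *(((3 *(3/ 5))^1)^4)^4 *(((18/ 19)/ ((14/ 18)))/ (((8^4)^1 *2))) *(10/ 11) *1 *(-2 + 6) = -6454069317770962203/ 831250000000000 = -7764.29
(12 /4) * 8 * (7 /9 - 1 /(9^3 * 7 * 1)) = 18.66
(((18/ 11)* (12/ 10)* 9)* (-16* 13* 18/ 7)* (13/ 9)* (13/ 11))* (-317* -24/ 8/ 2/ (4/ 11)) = -8123381136/ 385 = -21099691.26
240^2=57600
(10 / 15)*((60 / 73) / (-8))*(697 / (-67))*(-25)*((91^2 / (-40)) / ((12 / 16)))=144296425 / 29346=4917.07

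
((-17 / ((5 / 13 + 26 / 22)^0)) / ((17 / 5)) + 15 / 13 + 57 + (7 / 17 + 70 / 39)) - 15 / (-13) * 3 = 38999 / 663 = 58.82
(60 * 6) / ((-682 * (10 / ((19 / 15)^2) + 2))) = -16245 / 253363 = -0.06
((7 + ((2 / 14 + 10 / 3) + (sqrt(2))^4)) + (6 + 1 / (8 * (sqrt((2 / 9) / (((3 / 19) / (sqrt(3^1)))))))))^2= (63 * 3^(1 / 4) * sqrt(38) + 130720)^2 / 40755456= 422.56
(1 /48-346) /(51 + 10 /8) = -16607 /2508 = -6.62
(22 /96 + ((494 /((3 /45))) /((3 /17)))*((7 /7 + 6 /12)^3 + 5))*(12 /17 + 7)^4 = 4971156015980711 /4009008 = 1239996531.81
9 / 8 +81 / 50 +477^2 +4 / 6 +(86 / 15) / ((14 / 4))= 955643009 / 4200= 227534.05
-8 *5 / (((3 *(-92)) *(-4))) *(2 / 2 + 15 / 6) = -0.13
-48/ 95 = -0.51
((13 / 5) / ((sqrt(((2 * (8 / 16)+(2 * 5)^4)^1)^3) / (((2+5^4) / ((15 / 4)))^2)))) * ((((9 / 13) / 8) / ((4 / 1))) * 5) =393129 * sqrt(10001) / 5001000050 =0.01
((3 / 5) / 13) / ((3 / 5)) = 1 / 13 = 0.08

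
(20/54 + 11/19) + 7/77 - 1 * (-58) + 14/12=679495/11286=60.21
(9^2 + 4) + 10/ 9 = 775/ 9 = 86.11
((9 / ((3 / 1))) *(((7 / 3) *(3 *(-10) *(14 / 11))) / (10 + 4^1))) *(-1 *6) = 1260 / 11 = 114.55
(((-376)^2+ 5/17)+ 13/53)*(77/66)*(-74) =-32991487858/2703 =-12205507.90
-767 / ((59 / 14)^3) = -35672 / 3481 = -10.25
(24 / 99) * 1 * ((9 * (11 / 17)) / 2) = 12 / 17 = 0.71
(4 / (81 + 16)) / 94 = 2 / 4559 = 0.00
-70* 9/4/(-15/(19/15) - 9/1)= 665/88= 7.56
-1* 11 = -11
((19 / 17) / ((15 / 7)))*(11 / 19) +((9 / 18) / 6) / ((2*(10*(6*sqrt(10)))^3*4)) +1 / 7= sqrt(10) / 2073600000 +794 / 1785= 0.44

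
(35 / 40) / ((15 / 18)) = 21 / 20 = 1.05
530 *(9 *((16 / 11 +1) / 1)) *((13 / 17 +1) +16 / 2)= 21379140 / 187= 114326.95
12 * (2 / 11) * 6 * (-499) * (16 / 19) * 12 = -13796352 / 209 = -66011.25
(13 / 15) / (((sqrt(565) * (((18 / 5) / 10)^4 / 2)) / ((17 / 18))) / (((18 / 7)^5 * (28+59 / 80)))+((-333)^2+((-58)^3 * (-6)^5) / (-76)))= -128323282197512047851562500 / 2939414952550613480569699525609363 - 53370523456250 * sqrt(565) / 8818244857651840441709098576828089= -0.00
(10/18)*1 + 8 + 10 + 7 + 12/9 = 26.89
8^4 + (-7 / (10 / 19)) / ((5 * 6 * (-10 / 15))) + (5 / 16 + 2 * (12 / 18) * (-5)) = 4090.31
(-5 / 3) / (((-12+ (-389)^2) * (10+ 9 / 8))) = -40 / 40399503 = -0.00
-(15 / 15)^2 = -1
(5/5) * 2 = 2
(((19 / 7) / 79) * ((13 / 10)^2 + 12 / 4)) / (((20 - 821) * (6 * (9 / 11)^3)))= -1694363 / 27678234600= -0.00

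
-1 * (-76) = 76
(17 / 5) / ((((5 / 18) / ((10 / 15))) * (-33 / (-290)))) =3944 / 55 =71.71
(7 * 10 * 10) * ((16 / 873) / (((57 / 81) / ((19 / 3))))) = 11200 / 97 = 115.46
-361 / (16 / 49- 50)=17689 / 2434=7.27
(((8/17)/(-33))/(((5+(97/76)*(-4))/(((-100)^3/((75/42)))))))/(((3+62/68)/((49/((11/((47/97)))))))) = -1473920000/35211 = -41859.65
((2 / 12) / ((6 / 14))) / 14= 1 / 36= 0.03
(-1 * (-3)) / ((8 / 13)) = 39 / 8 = 4.88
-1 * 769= -769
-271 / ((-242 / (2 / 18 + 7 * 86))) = 1468549 / 2178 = 674.26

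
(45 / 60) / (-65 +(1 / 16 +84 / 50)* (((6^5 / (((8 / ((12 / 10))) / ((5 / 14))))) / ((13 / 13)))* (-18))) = -525 / 9191534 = -0.00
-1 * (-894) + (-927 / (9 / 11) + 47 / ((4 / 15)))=-251 / 4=-62.75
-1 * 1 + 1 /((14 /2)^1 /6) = -1 /7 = -0.14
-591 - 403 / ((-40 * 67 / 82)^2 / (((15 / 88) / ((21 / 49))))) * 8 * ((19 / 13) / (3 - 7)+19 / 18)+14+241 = -47900893691 / 142211520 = -336.83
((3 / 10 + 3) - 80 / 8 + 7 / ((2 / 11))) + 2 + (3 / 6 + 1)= 353 / 10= 35.30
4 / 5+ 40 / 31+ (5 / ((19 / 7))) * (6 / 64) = 213267 / 94240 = 2.26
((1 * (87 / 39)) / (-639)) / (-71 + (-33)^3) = 29 / 299118456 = 0.00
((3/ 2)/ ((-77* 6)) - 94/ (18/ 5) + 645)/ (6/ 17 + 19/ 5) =145821835/ 978516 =149.02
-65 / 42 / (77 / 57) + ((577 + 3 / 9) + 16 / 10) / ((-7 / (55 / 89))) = -15040441 / 287826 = -52.26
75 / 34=2.21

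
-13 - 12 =-25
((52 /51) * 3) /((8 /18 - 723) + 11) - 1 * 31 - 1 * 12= -1170448 /27217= -43.00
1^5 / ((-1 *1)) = -1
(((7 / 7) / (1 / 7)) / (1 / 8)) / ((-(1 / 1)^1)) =-56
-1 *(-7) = 7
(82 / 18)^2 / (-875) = -0.02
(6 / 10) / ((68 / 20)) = 3 / 17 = 0.18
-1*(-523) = 523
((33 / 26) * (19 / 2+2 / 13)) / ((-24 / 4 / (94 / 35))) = -129767 / 23660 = -5.48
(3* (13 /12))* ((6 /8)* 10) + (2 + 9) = 283 /8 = 35.38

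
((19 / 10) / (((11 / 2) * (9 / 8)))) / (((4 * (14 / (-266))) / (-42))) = 10108 / 165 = 61.26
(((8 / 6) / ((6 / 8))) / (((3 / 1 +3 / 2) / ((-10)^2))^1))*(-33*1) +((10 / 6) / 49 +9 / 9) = -1723432 / 1323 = -1302.67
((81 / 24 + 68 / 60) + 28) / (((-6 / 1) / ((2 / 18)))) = -3901 / 6480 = -0.60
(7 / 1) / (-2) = -7 / 2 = -3.50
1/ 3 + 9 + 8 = 52/ 3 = 17.33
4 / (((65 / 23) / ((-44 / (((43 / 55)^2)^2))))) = -7408346000 / 44444413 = -166.69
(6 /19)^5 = 7776 /2476099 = 0.00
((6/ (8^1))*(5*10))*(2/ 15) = 5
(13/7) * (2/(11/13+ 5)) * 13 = 2197/266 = 8.26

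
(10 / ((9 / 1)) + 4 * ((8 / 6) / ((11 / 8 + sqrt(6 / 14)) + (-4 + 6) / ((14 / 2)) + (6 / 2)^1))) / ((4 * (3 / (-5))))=-0.88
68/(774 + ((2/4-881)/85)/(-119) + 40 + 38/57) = 4126920/49447403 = 0.08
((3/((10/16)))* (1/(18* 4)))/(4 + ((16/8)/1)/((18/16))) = 3/260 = 0.01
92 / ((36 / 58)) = 1334 / 9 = 148.22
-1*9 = -9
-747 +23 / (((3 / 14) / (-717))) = -77705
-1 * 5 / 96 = -5 / 96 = -0.05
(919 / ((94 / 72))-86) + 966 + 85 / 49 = 3651751 / 2303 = 1585.65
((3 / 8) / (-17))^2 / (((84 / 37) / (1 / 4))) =0.00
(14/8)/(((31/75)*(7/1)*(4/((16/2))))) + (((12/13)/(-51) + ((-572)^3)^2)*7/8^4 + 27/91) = 2939451026977897155601/49107968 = 59856906051944.51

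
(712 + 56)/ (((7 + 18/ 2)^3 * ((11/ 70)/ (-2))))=-105/ 44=-2.39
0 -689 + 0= -689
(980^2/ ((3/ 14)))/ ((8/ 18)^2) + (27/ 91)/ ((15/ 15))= 2064739977/ 91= 22689450.30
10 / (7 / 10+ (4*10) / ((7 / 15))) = 700 / 6049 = 0.12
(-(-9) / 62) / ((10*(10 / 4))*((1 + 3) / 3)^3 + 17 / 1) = 243 / 127658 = 0.00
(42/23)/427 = 6/1403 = 0.00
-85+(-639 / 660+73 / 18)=-162187 / 1980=-81.91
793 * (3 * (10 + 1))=26169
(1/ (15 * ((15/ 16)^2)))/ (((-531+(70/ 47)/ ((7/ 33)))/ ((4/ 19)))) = -48128/ 1579206375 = -0.00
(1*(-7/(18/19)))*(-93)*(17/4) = 70091/24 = 2920.46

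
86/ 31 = 2.77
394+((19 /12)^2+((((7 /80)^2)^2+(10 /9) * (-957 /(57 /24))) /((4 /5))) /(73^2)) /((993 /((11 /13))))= 394.00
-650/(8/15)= -4875/4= -1218.75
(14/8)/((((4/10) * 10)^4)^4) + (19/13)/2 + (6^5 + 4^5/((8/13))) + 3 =2109146769915995/223338299392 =9443.73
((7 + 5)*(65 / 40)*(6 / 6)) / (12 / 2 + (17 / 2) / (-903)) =35217 / 10819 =3.26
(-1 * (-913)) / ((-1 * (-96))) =913 / 96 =9.51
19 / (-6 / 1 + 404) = 19 / 398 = 0.05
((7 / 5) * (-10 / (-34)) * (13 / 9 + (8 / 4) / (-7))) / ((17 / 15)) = 365 / 867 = 0.42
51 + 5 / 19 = 974 / 19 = 51.26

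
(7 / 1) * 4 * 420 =11760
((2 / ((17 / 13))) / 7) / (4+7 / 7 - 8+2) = -0.22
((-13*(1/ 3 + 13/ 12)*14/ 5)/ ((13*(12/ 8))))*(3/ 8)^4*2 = -0.10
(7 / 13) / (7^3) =1 / 637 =0.00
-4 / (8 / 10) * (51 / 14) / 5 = -51 / 14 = -3.64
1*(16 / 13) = 1.23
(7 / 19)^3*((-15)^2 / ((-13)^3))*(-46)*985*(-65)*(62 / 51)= -361335922500 / 19705907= -18336.43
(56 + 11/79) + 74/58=131538/2291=57.42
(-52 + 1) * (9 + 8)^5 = -72412707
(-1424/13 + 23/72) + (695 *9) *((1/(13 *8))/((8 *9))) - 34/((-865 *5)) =-269985841/2491200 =-108.38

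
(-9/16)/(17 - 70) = 9/848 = 0.01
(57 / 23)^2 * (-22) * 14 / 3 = -333564 / 529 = -630.56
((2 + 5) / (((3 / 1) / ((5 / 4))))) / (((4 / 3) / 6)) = 105 / 8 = 13.12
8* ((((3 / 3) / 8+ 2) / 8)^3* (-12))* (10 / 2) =-73695 / 8192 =-9.00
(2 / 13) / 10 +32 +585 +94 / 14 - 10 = 279247 / 455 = 613.73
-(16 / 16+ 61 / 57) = -118 / 57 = -2.07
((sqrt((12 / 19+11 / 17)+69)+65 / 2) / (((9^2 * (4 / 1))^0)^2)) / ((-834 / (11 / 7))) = -715 / 11676 - 55 * sqrt(73321) / 942837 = -0.08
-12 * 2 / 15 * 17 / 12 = -2.27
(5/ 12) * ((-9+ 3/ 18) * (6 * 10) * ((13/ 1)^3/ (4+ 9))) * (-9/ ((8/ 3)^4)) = 54413775/ 8192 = 6642.31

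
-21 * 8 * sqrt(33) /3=-321.70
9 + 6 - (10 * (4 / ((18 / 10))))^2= -38785 / 81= -478.83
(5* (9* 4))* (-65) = -11700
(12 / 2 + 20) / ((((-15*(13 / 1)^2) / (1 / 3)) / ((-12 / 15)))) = 8 / 2925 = 0.00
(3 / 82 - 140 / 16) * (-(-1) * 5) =-7145 / 164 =-43.57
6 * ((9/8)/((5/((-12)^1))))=-81/5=-16.20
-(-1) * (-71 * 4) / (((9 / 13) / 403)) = -1487876 / 9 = -165319.56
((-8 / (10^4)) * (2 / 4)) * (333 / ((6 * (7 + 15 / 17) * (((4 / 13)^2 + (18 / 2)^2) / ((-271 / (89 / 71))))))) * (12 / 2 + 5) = 67496138853 / 817229150000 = 0.08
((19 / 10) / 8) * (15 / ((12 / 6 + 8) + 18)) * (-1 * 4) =-57 / 112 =-0.51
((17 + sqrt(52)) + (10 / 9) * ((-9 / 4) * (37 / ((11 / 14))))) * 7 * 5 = -38780 / 11 + 70 * sqrt(13) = -3273.07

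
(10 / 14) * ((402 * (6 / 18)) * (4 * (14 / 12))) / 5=268 / 3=89.33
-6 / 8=-3 / 4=-0.75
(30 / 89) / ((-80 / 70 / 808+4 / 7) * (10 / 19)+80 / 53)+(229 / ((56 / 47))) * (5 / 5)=41173353631 / 214017944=192.38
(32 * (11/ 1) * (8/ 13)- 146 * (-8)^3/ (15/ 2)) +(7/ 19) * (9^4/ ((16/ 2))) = 310796149/ 29640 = 10485.70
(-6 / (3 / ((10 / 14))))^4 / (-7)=-10000 / 16807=-0.59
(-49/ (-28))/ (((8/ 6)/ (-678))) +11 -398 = -10215/ 8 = -1276.88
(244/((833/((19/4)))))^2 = 1343281/693889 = 1.94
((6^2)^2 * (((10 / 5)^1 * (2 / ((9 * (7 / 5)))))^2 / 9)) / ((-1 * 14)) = -3200 / 3087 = -1.04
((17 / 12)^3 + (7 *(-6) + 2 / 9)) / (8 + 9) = -67279 / 29376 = -2.29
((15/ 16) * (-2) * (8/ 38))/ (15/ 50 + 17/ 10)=-15/ 76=-0.20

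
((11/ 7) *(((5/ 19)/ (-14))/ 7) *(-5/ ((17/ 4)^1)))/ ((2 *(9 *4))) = 275/ 3988404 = 0.00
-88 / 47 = -1.87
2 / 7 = 0.29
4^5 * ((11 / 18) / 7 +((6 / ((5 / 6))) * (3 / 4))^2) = 47170048 / 1575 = 29949.24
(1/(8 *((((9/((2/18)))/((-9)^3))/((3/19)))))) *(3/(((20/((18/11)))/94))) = -34263/8360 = -4.10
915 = 915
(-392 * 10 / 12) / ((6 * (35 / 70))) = -980 / 9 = -108.89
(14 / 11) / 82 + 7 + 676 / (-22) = -10694 / 451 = -23.71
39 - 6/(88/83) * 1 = 1467/44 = 33.34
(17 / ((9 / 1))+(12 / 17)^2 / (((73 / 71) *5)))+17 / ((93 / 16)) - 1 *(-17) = 644834206 / 29430315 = 21.91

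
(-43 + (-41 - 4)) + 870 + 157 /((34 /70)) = 18789 /17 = 1105.24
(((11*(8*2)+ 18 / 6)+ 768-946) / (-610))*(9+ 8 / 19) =-179 / 11590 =-0.02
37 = 37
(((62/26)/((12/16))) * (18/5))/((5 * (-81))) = -248/8775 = -0.03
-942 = -942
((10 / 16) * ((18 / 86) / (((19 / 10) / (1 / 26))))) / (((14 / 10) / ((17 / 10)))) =3825 / 1189552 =0.00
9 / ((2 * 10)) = 9 / 20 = 0.45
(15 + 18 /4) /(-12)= -13 /8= -1.62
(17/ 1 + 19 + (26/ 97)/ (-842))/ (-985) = -1470119/ 40224445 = -0.04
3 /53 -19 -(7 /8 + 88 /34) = -161507 /7208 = -22.41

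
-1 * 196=-196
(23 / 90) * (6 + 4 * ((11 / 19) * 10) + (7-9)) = 6.94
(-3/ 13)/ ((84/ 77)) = -11/ 52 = -0.21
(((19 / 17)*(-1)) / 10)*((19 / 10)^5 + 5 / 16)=-47639631 / 17000000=-2.80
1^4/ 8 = 1/ 8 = 0.12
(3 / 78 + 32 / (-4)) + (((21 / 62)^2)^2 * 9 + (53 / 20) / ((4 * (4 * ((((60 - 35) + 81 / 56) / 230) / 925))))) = 376816196318281 / 284488797008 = 1324.54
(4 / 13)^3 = 64 / 2197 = 0.03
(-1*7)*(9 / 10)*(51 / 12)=-1071 / 40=-26.78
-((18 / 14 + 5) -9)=19 / 7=2.71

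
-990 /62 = -495 /31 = -15.97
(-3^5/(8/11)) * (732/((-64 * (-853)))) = -489159/109184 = -4.48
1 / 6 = 0.17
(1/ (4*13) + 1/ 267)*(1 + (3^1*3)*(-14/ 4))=-19459/ 27768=-0.70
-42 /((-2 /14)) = 294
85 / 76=1.12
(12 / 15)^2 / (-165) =-16 / 4125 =-0.00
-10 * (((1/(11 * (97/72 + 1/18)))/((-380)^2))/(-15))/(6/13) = 13/20053550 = 0.00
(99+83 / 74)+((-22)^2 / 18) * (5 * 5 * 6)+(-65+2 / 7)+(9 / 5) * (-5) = 6308837 / 1554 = 4059.74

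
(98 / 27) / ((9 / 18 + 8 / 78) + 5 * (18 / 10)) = 364 / 963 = 0.38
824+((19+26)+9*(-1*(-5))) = 914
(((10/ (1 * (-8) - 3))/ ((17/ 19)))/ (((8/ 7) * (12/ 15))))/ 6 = -3325/ 17952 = -0.19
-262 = -262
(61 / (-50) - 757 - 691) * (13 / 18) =-941993 / 900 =-1046.66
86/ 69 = 1.25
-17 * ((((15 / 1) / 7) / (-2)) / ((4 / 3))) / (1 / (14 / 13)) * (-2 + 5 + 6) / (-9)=-765 / 52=-14.71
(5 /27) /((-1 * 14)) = -5 /378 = -0.01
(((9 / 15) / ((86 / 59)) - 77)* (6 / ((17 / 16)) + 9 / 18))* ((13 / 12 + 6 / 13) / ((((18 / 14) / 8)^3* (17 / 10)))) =-103064.78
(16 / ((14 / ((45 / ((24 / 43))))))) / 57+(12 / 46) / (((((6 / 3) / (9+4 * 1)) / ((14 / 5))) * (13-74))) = 1435607 / 932995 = 1.54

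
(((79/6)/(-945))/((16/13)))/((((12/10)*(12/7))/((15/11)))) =-5135/684288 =-0.01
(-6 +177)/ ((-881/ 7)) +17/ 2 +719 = 1279461/ 1762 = 726.14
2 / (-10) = -1 / 5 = -0.20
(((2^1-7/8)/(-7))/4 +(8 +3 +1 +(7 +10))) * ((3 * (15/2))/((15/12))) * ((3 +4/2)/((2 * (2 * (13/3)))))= 67365/448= 150.37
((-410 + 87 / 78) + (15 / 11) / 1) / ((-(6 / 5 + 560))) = 582755 / 802516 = 0.73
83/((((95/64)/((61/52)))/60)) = 972096/247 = 3935.61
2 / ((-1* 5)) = -2 / 5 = -0.40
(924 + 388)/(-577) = -1312/577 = -2.27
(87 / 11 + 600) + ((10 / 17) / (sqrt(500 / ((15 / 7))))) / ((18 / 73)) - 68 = 540.07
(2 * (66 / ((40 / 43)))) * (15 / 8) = 4257 / 16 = 266.06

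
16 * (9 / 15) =9.60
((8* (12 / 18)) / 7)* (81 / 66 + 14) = 2680 / 231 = 11.60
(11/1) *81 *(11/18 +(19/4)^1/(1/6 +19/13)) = 399267/127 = 3143.83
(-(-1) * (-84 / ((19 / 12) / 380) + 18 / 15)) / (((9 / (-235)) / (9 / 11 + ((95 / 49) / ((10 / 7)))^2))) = 4528086455 / 3234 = 1400150.42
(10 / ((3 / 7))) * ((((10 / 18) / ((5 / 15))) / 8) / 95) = 0.05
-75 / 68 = -1.10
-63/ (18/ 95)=-665/ 2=-332.50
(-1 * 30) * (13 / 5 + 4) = -198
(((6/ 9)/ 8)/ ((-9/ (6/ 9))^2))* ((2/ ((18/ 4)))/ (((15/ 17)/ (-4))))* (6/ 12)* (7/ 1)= -952/ 295245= -0.00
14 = 14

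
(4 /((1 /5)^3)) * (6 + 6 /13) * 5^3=5250000 /13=403846.15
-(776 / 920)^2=-9409 / 13225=-0.71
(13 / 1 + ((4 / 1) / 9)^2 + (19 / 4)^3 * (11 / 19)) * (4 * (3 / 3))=390067 / 1296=300.98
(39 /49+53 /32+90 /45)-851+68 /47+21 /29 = -1804588769 /2137184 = -844.38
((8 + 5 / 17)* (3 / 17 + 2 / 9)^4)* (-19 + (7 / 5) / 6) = -366374798701 / 93156817770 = -3.93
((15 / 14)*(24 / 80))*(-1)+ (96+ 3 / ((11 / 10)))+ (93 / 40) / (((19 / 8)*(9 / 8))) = 8714449 / 87780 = 99.28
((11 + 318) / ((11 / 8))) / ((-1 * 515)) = -2632 / 5665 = -0.46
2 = 2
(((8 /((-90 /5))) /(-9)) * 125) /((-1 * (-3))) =500 /243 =2.06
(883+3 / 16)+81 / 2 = 14779 / 16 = 923.69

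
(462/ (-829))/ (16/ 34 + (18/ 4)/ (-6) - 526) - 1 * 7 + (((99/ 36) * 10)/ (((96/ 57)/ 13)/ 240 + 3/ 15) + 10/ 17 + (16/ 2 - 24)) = 28659084163933/ 249819479942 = 114.72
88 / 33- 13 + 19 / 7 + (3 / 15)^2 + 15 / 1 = 3896 / 525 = 7.42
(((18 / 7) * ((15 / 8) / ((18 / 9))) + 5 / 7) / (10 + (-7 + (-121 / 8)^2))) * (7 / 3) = 200 / 6357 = 0.03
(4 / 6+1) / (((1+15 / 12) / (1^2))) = 20 / 27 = 0.74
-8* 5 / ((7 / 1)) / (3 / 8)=-320 / 21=-15.24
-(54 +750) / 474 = -134 / 79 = -1.70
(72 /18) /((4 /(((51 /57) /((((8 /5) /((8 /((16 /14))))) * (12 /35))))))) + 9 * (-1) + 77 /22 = 10793 /1824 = 5.92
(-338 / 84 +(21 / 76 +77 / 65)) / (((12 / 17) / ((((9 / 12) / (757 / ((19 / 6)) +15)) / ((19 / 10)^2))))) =-22599205 / 7611445296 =-0.00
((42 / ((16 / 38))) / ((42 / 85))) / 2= 1615 / 16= 100.94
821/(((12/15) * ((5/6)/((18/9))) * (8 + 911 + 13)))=2463/932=2.64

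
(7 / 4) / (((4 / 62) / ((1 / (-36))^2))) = 217 / 10368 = 0.02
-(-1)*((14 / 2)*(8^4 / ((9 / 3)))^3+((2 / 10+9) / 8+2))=9620726744741 / 540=17816160638.41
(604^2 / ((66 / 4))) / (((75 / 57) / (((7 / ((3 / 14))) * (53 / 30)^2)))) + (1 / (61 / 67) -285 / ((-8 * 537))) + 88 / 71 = 1713239.92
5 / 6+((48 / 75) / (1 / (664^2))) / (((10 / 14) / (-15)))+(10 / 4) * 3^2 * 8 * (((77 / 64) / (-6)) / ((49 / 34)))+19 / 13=-647082616883 / 109200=-5925664.99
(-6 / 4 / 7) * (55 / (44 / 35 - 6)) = 825 / 332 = 2.48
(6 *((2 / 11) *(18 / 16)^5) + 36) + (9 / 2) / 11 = 3458043 / 90112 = 38.37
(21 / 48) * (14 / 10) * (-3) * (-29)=4263 / 80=53.29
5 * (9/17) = 45/17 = 2.65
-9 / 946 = -0.01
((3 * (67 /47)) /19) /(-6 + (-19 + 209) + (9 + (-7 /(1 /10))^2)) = 201 /4548049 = 0.00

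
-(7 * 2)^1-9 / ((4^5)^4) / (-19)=-292470092988407 / 20890720927744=-14.00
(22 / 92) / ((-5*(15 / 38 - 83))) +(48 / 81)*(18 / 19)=11563433 / 20576145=0.56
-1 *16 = -16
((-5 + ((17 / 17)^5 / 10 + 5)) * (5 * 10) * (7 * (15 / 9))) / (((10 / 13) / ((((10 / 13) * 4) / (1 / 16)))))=11200 / 3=3733.33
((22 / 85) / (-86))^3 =-1331 / 48827236375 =-0.00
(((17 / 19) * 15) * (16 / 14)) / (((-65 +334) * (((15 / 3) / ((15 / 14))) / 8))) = 24480 / 250439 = 0.10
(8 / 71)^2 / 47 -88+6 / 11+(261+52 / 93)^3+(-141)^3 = 31635005761273514926 / 2096312800329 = 15090785.00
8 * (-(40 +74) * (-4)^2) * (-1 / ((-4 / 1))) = -3648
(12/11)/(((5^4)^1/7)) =0.01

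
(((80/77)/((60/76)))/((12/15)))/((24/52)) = 3.56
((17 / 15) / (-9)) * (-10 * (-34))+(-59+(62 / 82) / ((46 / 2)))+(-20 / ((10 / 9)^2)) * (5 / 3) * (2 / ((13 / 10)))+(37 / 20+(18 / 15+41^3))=455318800633 / 6619860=68780.73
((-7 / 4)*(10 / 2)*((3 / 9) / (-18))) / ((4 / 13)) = 455 / 864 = 0.53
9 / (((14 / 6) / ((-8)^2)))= 1728 / 7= 246.86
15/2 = 7.50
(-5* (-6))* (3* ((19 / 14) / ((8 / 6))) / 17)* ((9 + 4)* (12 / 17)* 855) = 85529925 / 2023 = 42278.76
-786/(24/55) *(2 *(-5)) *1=36025/2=18012.50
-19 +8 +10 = -1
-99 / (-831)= 33 / 277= 0.12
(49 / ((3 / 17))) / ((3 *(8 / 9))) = 833 / 8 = 104.12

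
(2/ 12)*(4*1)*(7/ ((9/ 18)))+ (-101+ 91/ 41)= -11002/ 123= -89.45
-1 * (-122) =122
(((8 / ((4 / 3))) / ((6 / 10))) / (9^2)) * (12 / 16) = 5 / 54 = 0.09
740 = 740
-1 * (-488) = 488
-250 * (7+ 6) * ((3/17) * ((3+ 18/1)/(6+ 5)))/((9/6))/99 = -45500/6171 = -7.37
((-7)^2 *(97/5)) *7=33271/5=6654.20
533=533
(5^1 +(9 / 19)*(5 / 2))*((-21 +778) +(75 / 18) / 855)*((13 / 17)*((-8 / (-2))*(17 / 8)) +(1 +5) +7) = 2372778785 / 25992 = 91288.81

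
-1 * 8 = -8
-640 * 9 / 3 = -1920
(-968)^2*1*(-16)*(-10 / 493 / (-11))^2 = -12390400 / 243049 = -50.98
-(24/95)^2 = -576/9025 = -0.06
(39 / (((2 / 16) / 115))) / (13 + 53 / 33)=592020 / 241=2456.51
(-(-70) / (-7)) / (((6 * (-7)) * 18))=5 / 378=0.01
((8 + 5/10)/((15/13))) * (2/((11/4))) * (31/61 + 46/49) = 764660/98637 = 7.75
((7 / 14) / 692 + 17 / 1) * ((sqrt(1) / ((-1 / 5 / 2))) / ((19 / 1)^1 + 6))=-6.80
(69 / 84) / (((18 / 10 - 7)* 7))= -115 / 5096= -0.02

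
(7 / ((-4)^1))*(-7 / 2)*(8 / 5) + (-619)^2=1915854 / 5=383170.80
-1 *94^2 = -8836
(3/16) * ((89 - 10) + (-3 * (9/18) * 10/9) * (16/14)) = 14.46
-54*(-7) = 378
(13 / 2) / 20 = 13 / 40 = 0.32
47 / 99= 0.47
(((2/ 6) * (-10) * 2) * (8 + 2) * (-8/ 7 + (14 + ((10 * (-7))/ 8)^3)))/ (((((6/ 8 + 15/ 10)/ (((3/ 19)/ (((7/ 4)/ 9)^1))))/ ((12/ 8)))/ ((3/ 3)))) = 22077375/ 931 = 23713.61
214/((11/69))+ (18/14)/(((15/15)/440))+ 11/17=1908.72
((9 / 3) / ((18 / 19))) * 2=19 / 3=6.33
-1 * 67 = -67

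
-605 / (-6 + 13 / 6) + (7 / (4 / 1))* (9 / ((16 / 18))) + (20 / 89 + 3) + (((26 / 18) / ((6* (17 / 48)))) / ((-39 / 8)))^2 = 2467368306785 / 13800448224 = 178.79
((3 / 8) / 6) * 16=1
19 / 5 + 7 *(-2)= -51 / 5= -10.20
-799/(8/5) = -3995/8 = -499.38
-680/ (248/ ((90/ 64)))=-3825/ 992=-3.86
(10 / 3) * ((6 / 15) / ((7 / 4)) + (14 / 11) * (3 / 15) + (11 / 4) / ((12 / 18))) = 4731 / 308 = 15.36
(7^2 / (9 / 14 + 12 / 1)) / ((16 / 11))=3773 / 1416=2.66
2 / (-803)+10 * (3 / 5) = 4816 / 803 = 6.00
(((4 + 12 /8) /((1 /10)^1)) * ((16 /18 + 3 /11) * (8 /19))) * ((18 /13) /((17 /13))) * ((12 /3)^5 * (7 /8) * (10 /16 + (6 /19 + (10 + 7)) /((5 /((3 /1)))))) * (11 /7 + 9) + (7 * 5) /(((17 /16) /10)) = 18238747360 /6137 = 2971932.11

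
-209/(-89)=2.35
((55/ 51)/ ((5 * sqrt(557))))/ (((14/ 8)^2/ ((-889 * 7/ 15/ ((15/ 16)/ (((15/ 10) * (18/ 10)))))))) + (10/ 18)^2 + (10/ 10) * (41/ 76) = 5221/ 6156 - 178816 * sqrt(557)/ 1183625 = -2.72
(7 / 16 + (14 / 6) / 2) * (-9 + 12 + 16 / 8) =385 / 48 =8.02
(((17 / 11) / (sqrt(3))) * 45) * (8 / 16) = 255 * sqrt(3) / 22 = 20.08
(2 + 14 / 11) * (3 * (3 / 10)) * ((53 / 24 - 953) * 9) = -5545017 / 220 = -25204.62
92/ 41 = 2.24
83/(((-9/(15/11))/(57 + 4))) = -25315/33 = -767.12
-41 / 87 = -0.47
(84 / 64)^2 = 441 / 256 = 1.72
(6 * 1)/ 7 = 6/ 7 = 0.86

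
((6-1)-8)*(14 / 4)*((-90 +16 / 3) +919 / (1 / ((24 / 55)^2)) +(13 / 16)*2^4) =-6563599 / 6050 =-1084.89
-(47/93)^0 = -1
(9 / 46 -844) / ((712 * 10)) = -7763 / 65504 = -0.12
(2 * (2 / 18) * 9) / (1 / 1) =2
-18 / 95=-0.19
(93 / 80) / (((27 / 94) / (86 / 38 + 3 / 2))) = 208351 / 13680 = 15.23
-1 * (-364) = 364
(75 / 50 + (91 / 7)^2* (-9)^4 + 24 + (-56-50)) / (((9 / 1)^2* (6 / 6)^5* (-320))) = -2217457 / 51840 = -42.78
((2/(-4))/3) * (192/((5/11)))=-352/5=-70.40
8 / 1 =8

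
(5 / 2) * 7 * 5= 175 / 2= 87.50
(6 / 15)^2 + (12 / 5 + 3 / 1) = 139 / 25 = 5.56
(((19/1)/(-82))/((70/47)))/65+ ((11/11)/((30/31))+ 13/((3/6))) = 30255731/1119300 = 27.03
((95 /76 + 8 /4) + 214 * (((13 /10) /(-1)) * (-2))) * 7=78351 /20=3917.55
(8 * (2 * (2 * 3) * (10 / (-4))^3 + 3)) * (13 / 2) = -9594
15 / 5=3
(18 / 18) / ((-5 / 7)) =-7 / 5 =-1.40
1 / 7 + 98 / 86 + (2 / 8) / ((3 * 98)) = 64891 / 50568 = 1.28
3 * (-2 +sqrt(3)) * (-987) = 5922 - 2961 * sqrt(3) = 793.40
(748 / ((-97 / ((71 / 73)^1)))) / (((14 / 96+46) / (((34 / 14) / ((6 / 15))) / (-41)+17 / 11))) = -1022338656 / 4501427105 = -0.23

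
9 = 9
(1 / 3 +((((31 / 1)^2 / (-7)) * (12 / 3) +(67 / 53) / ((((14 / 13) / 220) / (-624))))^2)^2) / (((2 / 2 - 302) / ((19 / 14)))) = -738186886991396563041405743412931 / 239503257385602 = -3082158025946637810.94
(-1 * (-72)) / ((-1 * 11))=-72 / 11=-6.55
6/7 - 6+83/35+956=33363/35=953.23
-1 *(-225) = 225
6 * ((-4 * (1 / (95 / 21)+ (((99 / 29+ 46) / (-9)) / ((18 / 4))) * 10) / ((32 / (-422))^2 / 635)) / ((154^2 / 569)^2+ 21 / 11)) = 53832566075192138047 / 2948613876760608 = 18256.91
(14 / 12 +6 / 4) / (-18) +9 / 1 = 239 / 27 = 8.85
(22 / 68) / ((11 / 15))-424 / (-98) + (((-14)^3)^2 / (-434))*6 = -5375842471 / 51646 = -104090.20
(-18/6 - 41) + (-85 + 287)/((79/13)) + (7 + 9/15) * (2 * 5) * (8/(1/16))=767662/79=9717.24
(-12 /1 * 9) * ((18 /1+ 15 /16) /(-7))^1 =8181 /28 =292.18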